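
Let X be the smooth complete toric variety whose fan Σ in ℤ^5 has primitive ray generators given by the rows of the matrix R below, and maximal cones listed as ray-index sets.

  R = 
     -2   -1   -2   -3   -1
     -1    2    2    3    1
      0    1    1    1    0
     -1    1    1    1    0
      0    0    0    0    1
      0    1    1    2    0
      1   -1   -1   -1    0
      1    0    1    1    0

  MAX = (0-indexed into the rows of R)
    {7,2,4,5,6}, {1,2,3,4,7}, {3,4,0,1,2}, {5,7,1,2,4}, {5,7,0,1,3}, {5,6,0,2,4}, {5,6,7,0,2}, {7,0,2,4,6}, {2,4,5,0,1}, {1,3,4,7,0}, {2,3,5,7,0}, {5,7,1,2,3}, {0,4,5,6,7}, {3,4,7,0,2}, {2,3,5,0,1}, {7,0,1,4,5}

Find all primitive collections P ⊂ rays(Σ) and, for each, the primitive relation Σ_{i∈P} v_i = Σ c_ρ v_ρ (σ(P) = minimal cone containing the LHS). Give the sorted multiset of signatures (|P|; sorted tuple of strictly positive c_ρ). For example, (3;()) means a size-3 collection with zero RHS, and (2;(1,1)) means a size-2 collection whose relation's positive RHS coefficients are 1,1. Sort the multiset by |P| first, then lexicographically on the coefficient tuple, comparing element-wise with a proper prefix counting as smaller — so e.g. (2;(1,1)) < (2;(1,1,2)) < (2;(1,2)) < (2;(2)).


Σ has 5 primitive collections:

  P={3,6}:  v_{3} + v_{6} = 0  ⇒ sig = (2;())
  P={1,6}:  v_{1} + v_{6} = v_{4} + v_{5}  ⇒ sig = (2;(1,1))
  P={3,4,5}:  v_{3} + v_{4} + v_{5} = v_{1}  ⇒ sig = (3;(1))
  P={0,1,2,7}:  v_{0} + v_{1} + v_{2} + v_{7} = 2·v_{3}  ⇒ sig = (4;(2))
  P={0,2,4,5,7}:  v_{0} + v_{2} + v_{4} + v_{5} + v_{7} = v_{3}  ⇒ sig = (5;(1))

Signatures (|P|; sorted positive RHS coefficients), sorted:
[(2;()), (2;(1,1)), (3;(1)), (4;(2)), (5;(1))]


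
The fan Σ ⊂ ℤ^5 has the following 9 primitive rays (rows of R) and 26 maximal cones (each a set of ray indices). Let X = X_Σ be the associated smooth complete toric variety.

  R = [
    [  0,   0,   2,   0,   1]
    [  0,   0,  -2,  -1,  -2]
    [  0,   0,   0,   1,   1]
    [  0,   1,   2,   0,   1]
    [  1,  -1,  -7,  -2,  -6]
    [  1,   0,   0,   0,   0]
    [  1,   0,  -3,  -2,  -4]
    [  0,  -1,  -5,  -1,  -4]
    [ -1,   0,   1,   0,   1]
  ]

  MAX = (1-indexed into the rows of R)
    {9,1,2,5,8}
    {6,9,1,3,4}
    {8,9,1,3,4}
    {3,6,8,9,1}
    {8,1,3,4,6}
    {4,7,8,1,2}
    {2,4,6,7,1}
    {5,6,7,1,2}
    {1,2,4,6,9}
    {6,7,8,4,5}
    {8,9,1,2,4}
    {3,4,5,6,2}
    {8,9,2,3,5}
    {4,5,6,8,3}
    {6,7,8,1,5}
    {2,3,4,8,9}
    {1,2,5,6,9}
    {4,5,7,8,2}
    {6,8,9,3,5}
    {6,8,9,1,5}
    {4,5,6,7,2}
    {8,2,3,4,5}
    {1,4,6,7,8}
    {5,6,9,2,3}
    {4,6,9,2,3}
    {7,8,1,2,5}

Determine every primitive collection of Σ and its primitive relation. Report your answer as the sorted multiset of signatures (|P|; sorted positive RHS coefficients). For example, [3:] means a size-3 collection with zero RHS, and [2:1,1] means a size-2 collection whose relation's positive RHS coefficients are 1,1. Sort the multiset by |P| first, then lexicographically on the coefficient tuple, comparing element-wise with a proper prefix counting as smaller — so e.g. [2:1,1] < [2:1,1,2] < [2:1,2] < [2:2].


Σ has 8 primitive collections:

  {3,7}:  v_{3} + v_{7} = v_{4} + v_{6} + v_{8} — sig = [2:1,1,1]
  {7,9}:  v_{7} + v_{9} = v_{1} + 2·v_{2} — sig = [2:1,2]
  {1,2,3}:  v_{1} + v_{2} + v_{3} = 0 — sig = [3:]
  {1,4,5}:  v_{1} + v_{4} + v_{5} = v_{7} — sig = [3:1]
  {2,6,8}:  v_{2} + v_{6} + v_{8} = v_{5} — sig = [3:1]
  {1,3,5}:  v_{1} + v_{3} + v_{5} = v_{6} + v_{8} — sig = [3:1,1]
  {4,5,9}:  v_{4} + v_{5} + v_{9} = 2·v_{2} — sig = [3:2]
  {4,6,8,9}:  v_{4} + v_{6} + v_{8} + v_{9} = v_{2} — sig = [4:1]

Hence PRS(X_Σ) =
{ [2:1,1,1],  [2:1,2],  [3:],  [3:1] ×2,  [3:1,1],  [3:2],  [4:1] }


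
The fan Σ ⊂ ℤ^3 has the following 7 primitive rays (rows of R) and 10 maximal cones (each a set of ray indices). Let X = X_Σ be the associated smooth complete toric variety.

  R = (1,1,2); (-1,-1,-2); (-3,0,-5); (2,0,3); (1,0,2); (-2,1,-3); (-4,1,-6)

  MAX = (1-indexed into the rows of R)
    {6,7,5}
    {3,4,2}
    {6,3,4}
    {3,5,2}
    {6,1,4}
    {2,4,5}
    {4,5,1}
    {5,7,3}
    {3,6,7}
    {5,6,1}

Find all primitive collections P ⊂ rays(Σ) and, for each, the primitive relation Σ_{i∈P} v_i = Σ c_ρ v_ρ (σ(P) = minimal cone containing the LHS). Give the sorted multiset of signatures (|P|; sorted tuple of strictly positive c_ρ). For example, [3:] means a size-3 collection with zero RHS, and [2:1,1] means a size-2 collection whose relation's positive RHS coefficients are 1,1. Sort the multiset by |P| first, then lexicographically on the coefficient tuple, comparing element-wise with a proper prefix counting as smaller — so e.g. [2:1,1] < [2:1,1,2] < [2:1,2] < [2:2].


The 9 primitive collections of Σ (r=7, n=3):

  {1,2}:  v_{1} + v_{2} = 0  →  sig = [2:]
  {1,3}:  v_{1} + v_{3} = v_{6}  →  sig = [2:1]
  {2,6}:  v_{2} + v_{6} = v_{3}  →  sig = [2:1]
  {4,7}:  v_{4} + v_{7} = v_{6}  →  sig = [2:1]
  {1,7}:  v_{1} + v_{7} = v_{5} + 2·v_{6}  →  sig = [2:1,2]
  {2,7}:  v_{2} + v_{7} = 2·v_{3} + v_{5}  →  sig = [2:1,2]
  {3,4,5}:  v_{3} + v_{4} + v_{5} = 0  →  sig = [3:]
  {3,5,6}:  v_{3} + v_{5} + v_{6} = v_{7}  →  sig = [3:1]
  {4,5,6}:  v_{4} + v_{5} + v_{6} = v_{1}  →  sig = [3:1]

Hence PRS(X_Σ) =
    [2:]
    [2:1]
    [2:1]
    [2:1]
    [2:1,2]
    [2:1,2]
    [3:]
    [3:1]
    [3:1]


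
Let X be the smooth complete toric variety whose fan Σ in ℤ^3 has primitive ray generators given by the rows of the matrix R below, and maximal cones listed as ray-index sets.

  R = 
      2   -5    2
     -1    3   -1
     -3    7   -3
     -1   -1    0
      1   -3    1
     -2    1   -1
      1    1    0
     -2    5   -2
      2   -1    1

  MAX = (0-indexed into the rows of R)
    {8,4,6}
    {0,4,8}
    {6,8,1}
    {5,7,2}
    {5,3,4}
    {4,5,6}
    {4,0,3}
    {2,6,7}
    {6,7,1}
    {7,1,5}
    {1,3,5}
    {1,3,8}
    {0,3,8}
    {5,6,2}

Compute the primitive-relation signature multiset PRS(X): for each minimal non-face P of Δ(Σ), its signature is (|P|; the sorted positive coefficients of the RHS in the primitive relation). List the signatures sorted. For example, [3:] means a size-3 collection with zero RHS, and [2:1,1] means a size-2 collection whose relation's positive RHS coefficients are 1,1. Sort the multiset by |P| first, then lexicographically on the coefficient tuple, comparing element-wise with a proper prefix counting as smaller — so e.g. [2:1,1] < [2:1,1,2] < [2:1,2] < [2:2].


Σ has 18 primitive collections:

  • {0,7}:  v_{0} + v_{7} = 0  →  sig = [2:]
  • {1,4}:  v_{1} + v_{4} = 0  →  sig = [2:]
  • {3,6}:  v_{3} + v_{6} = 0  →  sig = [2:]
  • {5,8}:  v_{5} + v_{8} = 0  →  sig = [2:]
  • {0,1}:  v_{0} + v_{1} = v_{3} + v_{8}  →  sig = [2:1,1]
  • {0,2}:  v_{0} + v_{2} = v_{5} + v_{6}  →  sig = [2:1,1]
  • {0,5}:  v_{0} + v_{5} = v_{3} + v_{4}  →  sig = [2:1,1]
  • {0,6}:  v_{0} + v_{6} = v_{4} + v_{8}  →  sig = [2:1,1]
  • {2,3}:  v_{2} + v_{3} = v_{5} + v_{7}  →  sig = [2:1,1]
  • {2,8}:  v_{2} + v_{8} = v_{6} + v_{7}  →  sig = [2:1,1]
  • {3,7}:  v_{3} + v_{7} = v_{1} + v_{5}  →  sig = [2:1,1]
  • {4,7}:  v_{4} + v_{7} = v_{5} + v_{6}  →  sig = [2:1,1]
  • {7,8}:  v_{7} + v_{8} = v_{1} + v_{6}  →  sig = [2:1,1]
  • {1,2}:  v_{1} + v_{2} = 2·v_{7}  →  sig = [2:2]
  • {2,4}:  v_{2} + v_{4} = 2·v_{5} + 2·v_{6}  →  sig = [2:2,2]
  • {1,5,6}:  v_{1} + v_{5} + v_{6} = v_{7}  →  sig = [3:1]
  • {3,4,8}:  v_{3} + v_{4} + v_{8} = v_{0}  →  sig = [3:1]
  • {5,6,7}:  v_{5} + v_{6} + v_{7} = v_{2}  →  sig = [3:1]

so the primitive-relation signature multiset is
    |P|=2: 15 collections, coeffs (), (), (), (), (1,1), (1,1), (1,1), (1,1), (1,1), (1,1), (1,1), (1,1), (1,1), (2), (2,2)
    |P|=3: 3 collections, coeffs (1), (1), (1)


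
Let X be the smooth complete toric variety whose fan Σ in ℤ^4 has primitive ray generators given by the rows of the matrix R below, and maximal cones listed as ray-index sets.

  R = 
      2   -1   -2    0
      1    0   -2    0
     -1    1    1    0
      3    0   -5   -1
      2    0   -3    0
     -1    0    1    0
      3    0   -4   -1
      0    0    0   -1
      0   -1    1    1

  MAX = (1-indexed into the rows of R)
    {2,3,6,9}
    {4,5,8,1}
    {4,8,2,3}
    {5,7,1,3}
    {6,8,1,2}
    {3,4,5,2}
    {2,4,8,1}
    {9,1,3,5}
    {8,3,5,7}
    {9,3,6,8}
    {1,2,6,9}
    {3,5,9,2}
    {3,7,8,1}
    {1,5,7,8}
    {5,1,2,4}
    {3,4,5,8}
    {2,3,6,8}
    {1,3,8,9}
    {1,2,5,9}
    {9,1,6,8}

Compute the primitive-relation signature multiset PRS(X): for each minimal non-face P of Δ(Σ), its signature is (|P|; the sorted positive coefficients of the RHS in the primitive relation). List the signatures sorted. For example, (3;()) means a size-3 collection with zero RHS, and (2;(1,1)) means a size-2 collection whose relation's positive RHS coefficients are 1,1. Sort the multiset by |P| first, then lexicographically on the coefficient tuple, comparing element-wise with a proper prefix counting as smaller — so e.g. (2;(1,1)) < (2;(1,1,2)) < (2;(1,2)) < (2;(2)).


Δ(Σ) — 9 vertices, 14 min non-faces:

  • {5,6}:  v_{5} + v_{6} = v_{2}  so sig = (2;(1))
  • {4,9}:  v_{4} + v_{9} = v_{1} + v_{2}  so sig = (2;(1,1))
  • {6,7}:  v_{6} + v_{7} = v_{5} + v_{8}  so sig = (2;(1,1))
  • {2,7}:  v_{2} + v_{7} = 2·v_{5} + v_{8}  so sig = (2;(1,2))
  • {4,6}:  v_{4} + v_{6} = 2·v_{2} + v_{8}  so sig = (2;(1,2))
  • {7,9}:  v_{7} + v_{9} = 2·v_{1} + v_{3}  so sig = (2;(1,2))
  • {4,7}:  v_{4} + v_{7} = 3·v_{5} + 2·v_{8}  so sig = (2;(2,3))
  • {1,3,6}:  v_{1} + v_{3} + v_{6} = 0  so sig = (3;())
  • {1,2,3}:  v_{1} + v_{2} + v_{3} = v_{5}  so sig = (3;(1))
  • {2,5,8}:  v_{2} + v_{5} + v_{8} = v_{4}  so sig = (3;(1))
  • {5,8,9}:  v_{5} + v_{8} + v_{9} = v_{1}  so sig = (3;(1))
  • {2,8,9}:  v_{2} + v_{8} + v_{9} = v_{1} + v_{6}  so sig = (3;(1,1))
  • {1,3,4}:  v_{1} + v_{3} + v_{4} = 2·v_{5} + v_{8}  so sig = (3;(1,2))
  • {1,3,5,8}:  v_{1} + v_{3} + v_{5} + v_{8} = v_{7}  so sig = (4;(1))

Sorted signature multiset PRS(X):
    (2;(1))
    (2;(1,1))
    (2;(1,1))
    (2;(1,2))
    (2;(1,2))
    (2;(1,2))
    (2;(2,3))
    (3;())
    (3;(1))
    (3;(1))
    (3;(1))
    (3;(1,1))
    (3;(1,2))
    (4;(1))


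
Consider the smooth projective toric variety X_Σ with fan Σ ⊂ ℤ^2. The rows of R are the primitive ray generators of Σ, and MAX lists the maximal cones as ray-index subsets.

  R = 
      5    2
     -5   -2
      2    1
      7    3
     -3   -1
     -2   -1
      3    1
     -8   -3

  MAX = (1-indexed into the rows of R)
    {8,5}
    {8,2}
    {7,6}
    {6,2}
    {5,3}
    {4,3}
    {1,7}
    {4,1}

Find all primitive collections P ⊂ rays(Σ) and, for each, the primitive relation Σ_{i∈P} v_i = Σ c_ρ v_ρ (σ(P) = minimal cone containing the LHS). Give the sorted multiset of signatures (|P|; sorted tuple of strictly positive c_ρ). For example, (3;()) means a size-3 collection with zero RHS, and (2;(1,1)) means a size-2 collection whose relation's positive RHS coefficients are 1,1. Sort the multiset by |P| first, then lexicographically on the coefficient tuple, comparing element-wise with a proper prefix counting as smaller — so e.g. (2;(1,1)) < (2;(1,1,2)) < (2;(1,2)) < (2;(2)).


Σ has 20 primitive collections:

  P={1,2}:  v_{1} + v_{2} = 0  →  sig = (2;())
  P={3,6}:  v_{3} + v_{6} = 0  →  sig = (2;())
  P={5,7}:  v_{5} + v_{7} = 0  →  sig = (2;())
  P={1,3}:  v_{1} + v_{3} = v_{4}  →  sig = (2;(1))
  P={1,5}:  v_{1} + v_{5} = v_{3}  →  sig = (2;(1))
  P={1,6}:  v_{1} + v_{6} = v_{7}  →  sig = (2;(1))
  P={1,8}:  v_{1} + v_{8} = v_{5}  →  sig = (2;(1))
  P={2,3}:  v_{2} + v_{3} = v_{5}  →  sig = (2;(1))
  P={2,4}:  v_{2} + v_{4} = v_{3}  →  sig = (2;(1))
  P={2,5}:  v_{2} + v_{5} = v_{8}  →  sig = (2;(1))
  P={2,7}:  v_{2} + v_{7} = v_{6}  →  sig = (2;(1))
  P={3,7}:  v_{3} + v_{7} = v_{1}  →  sig = (2;(1))
  P={4,6}:  v_{4} + v_{6} = v_{1}  →  sig = (2;(1))
  P={5,6}:  v_{5} + v_{6} = v_{2}  →  sig = (2;(1))
  P={7,8}:  v_{7} + v_{8} = v_{2}  →  sig = (2;(1))
  P={4,8}:  v_{4} + v_{8} = v_{3} + v_{5}  →  sig = (2;(1,1))
  P={3,8}:  v_{3} + v_{8} = 2·v_{5}  →  sig = (2;(2))
  P={4,5}:  v_{4} + v_{5} = 2·v_{3}  →  sig = (2;(2))
  P={4,7}:  v_{4} + v_{7} = 2·v_{1}  →  sig = (2;(2))
  P={6,8}:  v_{6} + v_{8} = 2·v_{2}  →  sig = (2;(2))

Signatures (|P|; sorted positive RHS coefficients), sorted:
[(2;()), (2;()), (2;()), (2;(1)), (2;(1)), (2;(1)), (2;(1)), (2;(1)), (2;(1)), (2;(1)), (2;(1)), (2;(1)), (2;(1)), (2;(1)), (2;(1)), (2;(1,1)), (2;(2)), (2;(2)), (2;(2)), (2;(2))]


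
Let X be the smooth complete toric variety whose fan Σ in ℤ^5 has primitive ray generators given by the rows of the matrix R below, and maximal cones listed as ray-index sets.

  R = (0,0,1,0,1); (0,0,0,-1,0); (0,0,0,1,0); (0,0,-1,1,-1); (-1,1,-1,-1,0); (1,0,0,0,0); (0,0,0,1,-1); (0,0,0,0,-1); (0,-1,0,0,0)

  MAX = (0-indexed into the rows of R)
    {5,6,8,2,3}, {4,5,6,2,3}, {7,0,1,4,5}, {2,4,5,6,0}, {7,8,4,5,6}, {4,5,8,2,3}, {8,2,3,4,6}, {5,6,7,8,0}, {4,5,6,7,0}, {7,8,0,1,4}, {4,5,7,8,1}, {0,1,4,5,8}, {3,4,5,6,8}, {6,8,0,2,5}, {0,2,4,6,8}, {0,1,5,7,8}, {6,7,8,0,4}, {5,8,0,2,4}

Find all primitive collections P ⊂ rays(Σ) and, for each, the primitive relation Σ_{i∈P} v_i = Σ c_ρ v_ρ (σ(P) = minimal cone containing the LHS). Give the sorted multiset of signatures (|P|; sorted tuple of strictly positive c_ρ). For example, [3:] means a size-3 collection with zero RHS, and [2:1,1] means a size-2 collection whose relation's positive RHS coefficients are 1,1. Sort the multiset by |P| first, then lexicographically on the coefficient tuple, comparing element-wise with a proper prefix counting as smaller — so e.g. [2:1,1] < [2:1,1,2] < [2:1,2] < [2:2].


Δ(Σ) — 9 vertices, 9 min non-faces:

  P={1,2}:  v_{1} + v_{2} = 0  so sig = [2:]
  P={0,3}:  v_{0} + v_{3} = v_{2}  so sig = [2:1]
  P={1,6}:  v_{1} + v_{6} = v_{7}  so sig = [2:1]
  P={2,7}:  v_{2} + v_{7} = v_{6}  so sig = [2:1]
  P={1,3}:  v_{1} + v_{3} = v_{4} + v_{5} + v_{6} + v_{8}  so sig = [2:1,1,1,1]
  P={3,7}:  v_{3} + v_{7} = v_{4} + v_{5} + 2·v_{6} + v_{8}  so sig = [2:1,1,1,2]
  P={0,4,5,6,8}:  v_{0} + v_{4} + v_{5} + v_{6} + v_{8} = 0  so sig = [5:]
  P={0,4,5,7,8}:  v_{0} + v_{4} + v_{5} + v_{7} + v_{8} = v_{1}  so sig = [5:1]
  P={2,4,5,6,8}:  v_{2} + v_{4} + v_{5} + v_{6} + v_{8} = v_{3}  so sig = [5:1]

Signatures (|P|; sorted positive RHS coefficients), sorted:
    |P|=2: 6 collections, coeffs (), (1), (1), (1), (1,1,1,1), (1,1,1,2)
    |P|=5: 3 collections, coeffs (), (1), (1)


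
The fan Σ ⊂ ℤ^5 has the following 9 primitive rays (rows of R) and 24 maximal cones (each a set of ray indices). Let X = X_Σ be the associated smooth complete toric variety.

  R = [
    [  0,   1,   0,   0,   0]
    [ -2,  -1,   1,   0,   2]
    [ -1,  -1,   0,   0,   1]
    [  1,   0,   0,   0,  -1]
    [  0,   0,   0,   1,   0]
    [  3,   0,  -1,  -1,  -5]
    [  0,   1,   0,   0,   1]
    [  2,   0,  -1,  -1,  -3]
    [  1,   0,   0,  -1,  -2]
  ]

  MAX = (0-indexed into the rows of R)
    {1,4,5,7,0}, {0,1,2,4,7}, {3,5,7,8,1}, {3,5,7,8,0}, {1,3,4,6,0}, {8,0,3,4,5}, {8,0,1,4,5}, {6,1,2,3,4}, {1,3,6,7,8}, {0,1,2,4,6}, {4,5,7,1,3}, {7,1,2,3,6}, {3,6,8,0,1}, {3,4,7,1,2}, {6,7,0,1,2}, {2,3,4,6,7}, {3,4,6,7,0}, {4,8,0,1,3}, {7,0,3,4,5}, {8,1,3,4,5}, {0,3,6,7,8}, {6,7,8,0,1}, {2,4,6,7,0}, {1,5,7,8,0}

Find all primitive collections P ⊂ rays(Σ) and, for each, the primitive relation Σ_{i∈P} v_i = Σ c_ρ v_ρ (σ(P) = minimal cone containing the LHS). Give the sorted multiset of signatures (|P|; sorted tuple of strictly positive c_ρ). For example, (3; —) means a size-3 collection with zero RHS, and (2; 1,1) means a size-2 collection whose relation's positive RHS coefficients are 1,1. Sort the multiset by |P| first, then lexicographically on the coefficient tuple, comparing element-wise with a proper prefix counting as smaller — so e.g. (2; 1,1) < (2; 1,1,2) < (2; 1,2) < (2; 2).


The 9 primitive collections of Σ (r=9, n=5):

  • {2,8}:  v_{2} + v_{8} = v_{1} + v_{7} — sig = (2; 1,1)
  • {5,6}:  v_{5} + v_{6} = v_{0} + v_{3} + v_{7} — sig = (2; 1,1,1)
  • {2,5}:  v_{2} + v_{5} = v_{1} + v_{4} + 2·v_{7} — sig = (2; 1,1,2)
  • {0,2,3}:  v_{0} + v_{2} + v_{3} = 0 — sig = (3; —)
  • {4,7,8}:  v_{4} + v_{7} + v_{8} = v_{5} — sig = (3; 1)
  • {4,6,8}:  v_{4} + v_{6} + v_{8} = v_{0} + v_{3} — sig = (3; 1,1)
  • {1,4,6,7}:  v_{1} + v_{4} + v_{6} + v_{7} = 0 — sig = (4; —)
  • {0,1,3,7}:  v_{0} + v_{1} + v_{3} + v_{7} = v_{8} — sig = (4; 1)
  • {0,1,3,5}:  v_{0} + v_{1} + v_{3} + v_{5} = v_{4} + 2·v_{8} — sig = (4; 1,2)

Hence PRS(X_Σ) =
[(2; 1,1), (2; 1,1,1), (2; 1,1,2), (3; —), (3; 1), (3; 1,1), (4; —), (4; 1), (4; 1,2)]


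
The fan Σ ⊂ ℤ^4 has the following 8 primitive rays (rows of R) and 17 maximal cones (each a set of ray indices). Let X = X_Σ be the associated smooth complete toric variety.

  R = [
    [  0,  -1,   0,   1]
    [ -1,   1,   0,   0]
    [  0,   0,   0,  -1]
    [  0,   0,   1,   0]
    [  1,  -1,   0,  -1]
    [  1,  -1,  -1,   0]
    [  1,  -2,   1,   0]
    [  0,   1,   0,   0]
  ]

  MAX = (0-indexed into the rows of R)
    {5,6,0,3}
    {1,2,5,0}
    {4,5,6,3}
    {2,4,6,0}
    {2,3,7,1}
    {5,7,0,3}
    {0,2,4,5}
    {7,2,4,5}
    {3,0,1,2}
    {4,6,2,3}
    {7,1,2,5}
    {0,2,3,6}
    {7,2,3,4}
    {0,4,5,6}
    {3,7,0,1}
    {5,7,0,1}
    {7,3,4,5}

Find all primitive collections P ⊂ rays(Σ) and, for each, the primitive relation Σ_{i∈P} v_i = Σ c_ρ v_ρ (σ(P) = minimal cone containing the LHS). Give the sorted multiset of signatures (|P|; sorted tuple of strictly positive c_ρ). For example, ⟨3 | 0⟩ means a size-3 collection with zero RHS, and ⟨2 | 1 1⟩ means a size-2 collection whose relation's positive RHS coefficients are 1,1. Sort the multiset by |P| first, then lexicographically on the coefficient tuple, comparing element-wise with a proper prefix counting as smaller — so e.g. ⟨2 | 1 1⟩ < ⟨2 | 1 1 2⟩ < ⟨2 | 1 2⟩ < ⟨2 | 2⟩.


9 minimal non-faces of Δ(Σ) (on 8 rays):

  {1,4}:  v_{1} + v_{4} = v_{2}  so sig = ⟨2 | 1⟩
  {1,6}:  v_{1} + v_{6} = v_{0} + v_{2} + v_{3}  so sig = ⟨2 | 1 1 1⟩
  {6,7}:  v_{6} + v_{7} = 2·v_{3} + v_{5}  so sig = ⟨2 | 1 2⟩
  {0,2,7}:  v_{0} + v_{2} + v_{7} = 0  so sig = ⟨3 | 0⟩
  {1,3,5}:  v_{1} + v_{3} + v_{5} = 0  so sig = ⟨3 | 0⟩
  {0,3,4}:  v_{0} + v_{3} + v_{4} = v_{6}  so sig = ⟨3 | 1⟩
  {2,3,5}:  v_{2} + v_{3} + v_{5} = v_{4}  so sig = ⟨3 | 1⟩
  {0,4,7}:  v_{0} + v_{4} + v_{7} = v_{3} + v_{5}  so sig = ⟨3 | 1 1⟩
  {2,5,6}:  v_{2} + v_{5} + v_{6} = v_{0} + 2·v_{4}  so sig = ⟨3 | 1 2⟩

Sorted signature multiset PRS(X):
    |P|=2: 3 collections, coeffs (1), (1,1,1), (1,2)
    |P|=3: 6 collections, coeffs (), (), (1), (1), (1,1), (1,2)


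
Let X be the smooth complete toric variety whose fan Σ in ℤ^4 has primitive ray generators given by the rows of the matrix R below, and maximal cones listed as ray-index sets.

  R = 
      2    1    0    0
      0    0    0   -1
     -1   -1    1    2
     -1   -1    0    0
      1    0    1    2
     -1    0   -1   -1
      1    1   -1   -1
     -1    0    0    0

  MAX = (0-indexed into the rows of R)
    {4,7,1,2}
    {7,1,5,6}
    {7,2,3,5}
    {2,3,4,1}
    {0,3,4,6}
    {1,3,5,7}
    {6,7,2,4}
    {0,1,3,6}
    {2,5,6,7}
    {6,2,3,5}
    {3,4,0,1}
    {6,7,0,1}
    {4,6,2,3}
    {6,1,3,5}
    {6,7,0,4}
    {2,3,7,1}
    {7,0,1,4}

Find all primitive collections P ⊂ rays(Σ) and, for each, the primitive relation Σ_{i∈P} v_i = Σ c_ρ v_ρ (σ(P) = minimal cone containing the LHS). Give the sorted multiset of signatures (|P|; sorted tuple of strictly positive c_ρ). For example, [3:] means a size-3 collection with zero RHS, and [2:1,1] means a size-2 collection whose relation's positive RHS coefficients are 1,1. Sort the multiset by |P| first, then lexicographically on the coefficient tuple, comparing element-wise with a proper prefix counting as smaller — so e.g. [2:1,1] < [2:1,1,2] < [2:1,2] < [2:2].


Σ has 9 primitive collections:

  {0,2}:  v_{0} + v_{2} = v_{4}  so sig = [2:1]
  {0,5}:  v_{0} + v_{5} = v_{6}  so sig = [2:1]
  {4,5}:  v_{4} + v_{5} = v_{2} + v_{6}  so sig = [2:1,1]
  {0,3,7}:  v_{0} + v_{3} + v_{7} = 0  so sig = [3:]
  {1,2,6}:  v_{1} + v_{2} + v_{6} = 0  so sig = [3:]
  {1,4,6}:  v_{1} + v_{4} + v_{6} = v_{0}  so sig = [3:1]
  {3,4,7}:  v_{3} + v_{4} + v_{7} = v_{2}  so sig = [3:1]
  {3,6,7}:  v_{3} + v_{6} + v_{7} = v_{5}  so sig = [3:1]
  {1,2,5}:  v_{1} + v_{2} + v_{5} = v_{3} + v_{7}  so sig = [3:1,1]

so the primitive-relation signature multiset is
[[2:1], [2:1], [2:1,1], [3:], [3:], [3:1], [3:1], [3:1], [3:1,1]]


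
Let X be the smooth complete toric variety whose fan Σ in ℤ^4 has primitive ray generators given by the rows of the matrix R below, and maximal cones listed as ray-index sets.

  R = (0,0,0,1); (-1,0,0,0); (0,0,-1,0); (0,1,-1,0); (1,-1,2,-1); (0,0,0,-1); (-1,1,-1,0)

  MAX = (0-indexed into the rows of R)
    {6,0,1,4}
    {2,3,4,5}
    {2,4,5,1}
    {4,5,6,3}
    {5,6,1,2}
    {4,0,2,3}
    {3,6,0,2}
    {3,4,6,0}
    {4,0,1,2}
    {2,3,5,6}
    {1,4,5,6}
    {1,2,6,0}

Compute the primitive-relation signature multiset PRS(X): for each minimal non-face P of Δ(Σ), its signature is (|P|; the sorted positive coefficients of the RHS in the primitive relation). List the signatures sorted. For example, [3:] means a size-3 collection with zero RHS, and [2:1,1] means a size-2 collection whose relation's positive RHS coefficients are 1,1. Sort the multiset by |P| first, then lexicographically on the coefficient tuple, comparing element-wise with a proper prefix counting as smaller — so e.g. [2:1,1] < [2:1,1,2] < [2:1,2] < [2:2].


Σ has 3 primitive collections:

  • {0,5}:  v_{0} + v_{5} = 0  →  sig = [2:]
  • {1,3}:  v_{1} + v_{3} = v_{6}  →  sig = [2:1]
  • {2,4,6}:  v_{2} + v_{4} + v_{6} = v_{5}  →  sig = [3:1]

Sorted signature multiset PRS(X):
{ [2:],  [2:1],  [3:1] }


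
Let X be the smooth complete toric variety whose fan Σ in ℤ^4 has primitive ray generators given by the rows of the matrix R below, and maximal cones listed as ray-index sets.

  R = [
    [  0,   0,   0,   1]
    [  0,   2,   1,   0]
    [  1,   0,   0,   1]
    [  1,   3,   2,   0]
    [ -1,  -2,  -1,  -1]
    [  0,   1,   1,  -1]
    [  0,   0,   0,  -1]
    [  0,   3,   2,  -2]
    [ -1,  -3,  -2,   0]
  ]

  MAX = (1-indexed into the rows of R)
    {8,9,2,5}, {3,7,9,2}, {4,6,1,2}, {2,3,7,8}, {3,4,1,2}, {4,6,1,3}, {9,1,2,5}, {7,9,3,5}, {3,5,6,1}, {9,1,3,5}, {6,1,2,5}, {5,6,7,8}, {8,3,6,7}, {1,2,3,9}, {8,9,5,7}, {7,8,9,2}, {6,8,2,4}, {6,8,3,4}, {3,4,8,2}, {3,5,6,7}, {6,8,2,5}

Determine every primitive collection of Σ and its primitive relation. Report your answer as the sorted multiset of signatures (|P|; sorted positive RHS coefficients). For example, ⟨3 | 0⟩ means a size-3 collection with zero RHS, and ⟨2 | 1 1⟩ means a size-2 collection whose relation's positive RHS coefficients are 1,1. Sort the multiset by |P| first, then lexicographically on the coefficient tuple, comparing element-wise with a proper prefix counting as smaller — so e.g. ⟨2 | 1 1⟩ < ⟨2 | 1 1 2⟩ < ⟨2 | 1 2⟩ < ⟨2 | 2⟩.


Σ has 12 primitive collections:

  P={1,7}:  v_{1} + v_{7} = 0  so sig = ⟨2 | 0⟩
  P={4,9}:  v_{4} + v_{9} = 0  so sig = ⟨2 | 0⟩
  P={4,5}:  v_{4} + v_{5} = v_{6}  so sig = ⟨2 | 1⟩
  P={6,9}:  v_{6} + v_{9} = v_{5}  so sig = ⟨2 | 1⟩
  P={1,8}:  v_{1} + v_{8} = v_{2} + v_{6}  so sig = ⟨2 | 1 1⟩
  P={4,7}:  v_{4} + v_{7} = v_{3} + v_{8}  so sig = ⟨2 | 1 1⟩
  P={2,3,5}:  v_{2} + v_{3} + v_{5} = 0  so sig = ⟨3 | 0⟩
  P={2,3,6}:  v_{2} + v_{3} + v_{6} = v_{4}  so sig = ⟨3 | 1⟩
  P={2,6,7}:  v_{2} + v_{6} + v_{7} = v_{8}  so sig = ⟨3 | 1⟩
  P={3,8,9}:  v_{3} + v_{8} + v_{9} = v_{7}  so sig = ⟨3 | 1⟩
  P={2,5,7}:  v_{2} + v_{5} + v_{7} = v_{8} + v_{9}  so sig = ⟨3 | 1 1⟩
  P={3,5,8}:  v_{3} + v_{5} + v_{8} = v_{6} + v_{7}  so sig = ⟨3 | 1 1⟩

so the primitive-relation signature multiset is
{ ⟨2 | 0⟩ ×2,  ⟨2 | 1⟩ ×2,  ⟨2 | 1 1⟩ ×2,  ⟨3 | 0⟩,  ⟨3 | 1⟩ ×3,  ⟨3 | 1 1⟩ ×2 }


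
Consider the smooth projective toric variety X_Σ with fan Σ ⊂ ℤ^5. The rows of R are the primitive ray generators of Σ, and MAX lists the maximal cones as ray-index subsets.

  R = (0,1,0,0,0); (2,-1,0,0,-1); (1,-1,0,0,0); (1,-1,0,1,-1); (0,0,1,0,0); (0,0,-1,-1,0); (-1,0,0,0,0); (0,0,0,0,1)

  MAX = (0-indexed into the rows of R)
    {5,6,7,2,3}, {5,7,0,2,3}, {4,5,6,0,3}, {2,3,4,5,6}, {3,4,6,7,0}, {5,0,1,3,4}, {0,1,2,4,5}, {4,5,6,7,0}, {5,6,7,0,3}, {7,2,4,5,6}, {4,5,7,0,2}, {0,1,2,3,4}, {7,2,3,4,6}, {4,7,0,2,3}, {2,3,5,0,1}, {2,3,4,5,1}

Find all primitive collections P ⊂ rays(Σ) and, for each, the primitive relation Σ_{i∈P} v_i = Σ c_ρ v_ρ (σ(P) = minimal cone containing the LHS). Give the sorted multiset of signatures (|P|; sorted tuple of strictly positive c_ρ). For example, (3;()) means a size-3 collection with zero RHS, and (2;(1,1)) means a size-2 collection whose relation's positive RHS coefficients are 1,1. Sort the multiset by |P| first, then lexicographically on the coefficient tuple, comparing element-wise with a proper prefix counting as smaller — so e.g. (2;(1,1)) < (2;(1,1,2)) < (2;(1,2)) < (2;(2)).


Δ(Σ) — 8 vertices, 5 min non-faces:

  P={1,6}:  v_{1} + v_{6} = v_{3} + v_{4} + v_{5}  so sig = (2;(1,1,1))
  P={1,7}:  v_{1} + v_{7} = v_{0} + 2·v_{2}  so sig = (2;(1,2))
  P={0,2,6}:  v_{0} + v_{2} + v_{6} = 0  so sig = (3;())
  P={3,4,5,7}:  v_{3} + v_{4} + v_{5} + v_{7} = v_{2}  so sig = (4;(1))
  P={0,2,3,4,5}:  v_{0} + v_{2} + v_{3} + v_{4} + v_{5} = v_{1}  so sig = (5;(1))

Sorted signature multiset PRS(X):
    (2;(1,1,1))
    (2;(1,2))
    (3;())
    (4;(1))
    (5;(1))


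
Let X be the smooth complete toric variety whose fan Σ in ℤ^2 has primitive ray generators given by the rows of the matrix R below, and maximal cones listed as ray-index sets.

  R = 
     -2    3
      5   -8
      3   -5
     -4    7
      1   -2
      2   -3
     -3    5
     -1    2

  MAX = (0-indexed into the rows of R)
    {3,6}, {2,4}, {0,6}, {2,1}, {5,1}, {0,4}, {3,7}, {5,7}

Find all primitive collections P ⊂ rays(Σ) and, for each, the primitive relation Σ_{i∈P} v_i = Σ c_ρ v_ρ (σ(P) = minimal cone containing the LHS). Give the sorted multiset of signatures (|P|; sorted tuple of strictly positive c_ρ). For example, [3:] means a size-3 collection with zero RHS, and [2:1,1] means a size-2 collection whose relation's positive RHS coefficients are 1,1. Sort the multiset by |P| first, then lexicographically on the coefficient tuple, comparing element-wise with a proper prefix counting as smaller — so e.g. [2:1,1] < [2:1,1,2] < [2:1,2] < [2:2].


20 minimal non-faces of Δ(Σ) (on 8 rays):

  P={0,5}:  v_{0} + v_{5} = 0  →  sig = [2:]
  P={2,6}:  v_{2} + v_{6} = 0  →  sig = [2:]
  P={4,7}:  v_{4} + v_{7} = 0  →  sig = [2:]
  P={0,1}:  v_{0} + v_{1} = v_{2}  →  sig = [2:1]
  P={0,2}:  v_{0} + v_{2} = v_{4}  →  sig = [2:1]
  P={0,7}:  v_{0} + v_{7} = v_{6}  →  sig = [2:1]
  P={1,6}:  v_{1} + v_{6} = v_{5}  →  sig = [2:1]
  P={2,3}:  v_{2} + v_{3} = v_{7}  →  sig = [2:1]
  P={2,5}:  v_{2} + v_{5} = v_{1}  →  sig = [2:1]
  P={2,7}:  v_{2} + v_{7} = v_{5}  →  sig = [2:1]
  P={3,4}:  v_{3} + v_{4} = v_{6}  →  sig = [2:1]
  P={4,5}:  v_{4} + v_{5} = v_{2}  →  sig = [2:1]
  P={4,6}:  v_{4} + v_{6} = v_{0}  →  sig = [2:1]
  P={5,6}:  v_{5} + v_{6} = v_{7}  →  sig = [2:1]
  P={6,7}:  v_{6} + v_{7} = v_{3}  →  sig = [2:1]
  P={1,3}:  v_{1} + v_{3} = v_{5} + v_{7}  →  sig = [2:1,1]
  P={0,3}:  v_{0} + v_{3} = 2·v_{6}  →  sig = [2:2]
  P={1,4}:  v_{1} + v_{4} = 2·v_{2}  →  sig = [2:2]
  P={1,7}:  v_{1} + v_{7} = 2·v_{5}  →  sig = [2:2]
  P={3,5}:  v_{3} + v_{5} = 2·v_{7}  →  sig = [2:2]

Sorted signature multiset PRS(X):
    |P|=2: 20 collections, coeffs (), (), (), (1), (1), (1), (1), (1), (1), (1), (1), (1), (1), (1), (1), (1,1), (2), (2), (2), (2)


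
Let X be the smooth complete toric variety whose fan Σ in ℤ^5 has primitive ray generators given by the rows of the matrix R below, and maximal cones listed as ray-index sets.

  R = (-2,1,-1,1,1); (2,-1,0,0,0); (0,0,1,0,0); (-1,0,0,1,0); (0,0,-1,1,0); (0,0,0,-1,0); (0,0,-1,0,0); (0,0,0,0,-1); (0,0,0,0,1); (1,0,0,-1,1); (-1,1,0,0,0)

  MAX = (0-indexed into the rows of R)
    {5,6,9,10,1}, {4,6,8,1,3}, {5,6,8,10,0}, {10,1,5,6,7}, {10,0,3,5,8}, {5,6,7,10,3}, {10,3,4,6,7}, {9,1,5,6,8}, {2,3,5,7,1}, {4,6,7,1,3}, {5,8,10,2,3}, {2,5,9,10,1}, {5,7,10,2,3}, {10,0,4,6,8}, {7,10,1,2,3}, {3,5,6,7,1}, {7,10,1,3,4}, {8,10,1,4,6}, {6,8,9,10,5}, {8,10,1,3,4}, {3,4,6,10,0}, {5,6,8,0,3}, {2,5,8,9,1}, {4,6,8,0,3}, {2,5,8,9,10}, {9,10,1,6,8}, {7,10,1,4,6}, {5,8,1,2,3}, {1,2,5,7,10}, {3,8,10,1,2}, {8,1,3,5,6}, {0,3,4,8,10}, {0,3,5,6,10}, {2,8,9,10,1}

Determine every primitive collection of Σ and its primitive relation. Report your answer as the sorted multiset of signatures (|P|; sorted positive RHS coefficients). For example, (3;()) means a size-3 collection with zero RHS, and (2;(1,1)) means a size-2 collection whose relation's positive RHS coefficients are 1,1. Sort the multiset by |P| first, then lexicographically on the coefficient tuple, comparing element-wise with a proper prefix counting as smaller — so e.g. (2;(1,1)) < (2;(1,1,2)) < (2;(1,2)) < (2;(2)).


Δ(Σ) — 11 vertices, 15 min non-faces:

  P={2,6}:  v_{2} + v_{6} = 0  so sig = (2;())
  P={7,8}:  v_{7} + v_{8} = 0  so sig = (2;())
  P={3,9}:  v_{3} + v_{9} = v_{8}  so sig = (2;(1))
  P={4,5}:  v_{4} + v_{5} = v_{6}  so sig = (2;(1))
  P={0,1}:  v_{0} + v_{1} = v_{4} + v_{8}  so sig = (2;(1,1))
  P={0,2}:  v_{0} + v_{2} = v_{3} + v_{8} + v_{10}  so sig = (2;(1,1,1))
  P={0,7}:  v_{0} + v_{7} = v_{3} + v_{6} + v_{10}  so sig = (2;(1,1,1))
  P={2,4}:  v_{2} + v_{4} = v_{1} + v_{3} + v_{10}  so sig = (2;(1,1,1))
  P={7,9}:  v_{7} + v_{9} = v_{1} + v_{5} + v_{10}  so sig = (2;(1,1,1))
  P={4,9}:  v_{4} + v_{9} = v_{1} + v_{6} + v_{8} + v_{10}  so sig = (2;(1,1,1,1))
  P={0,9}:  v_{0} + v_{9} = v_{6} + 2·v_{8} + v_{10}  so sig = (2;(1,1,2))
  P={1,3,5,10}:  v_{1} + v_{3} + v_{5} + v_{10} = 0  so sig = (4;())
  P={1,3,6,10}:  v_{1} + v_{3} + v_{6} + v_{10} = v_{4}  so sig = (4;(1))
  P={1,5,8,10}:  v_{1} + v_{5} + v_{8} + v_{10} = v_{9}  so sig = (4;(1))
  P={3,6,8,10}:  v_{3} + v_{6} + v_{8} + v_{10} = v_{0}  so sig = (4;(1))

Signatures (|P|; sorted positive RHS coefficients), sorted:
[(2;()), (2;()), (2;(1)), (2;(1)), (2;(1,1)), (2;(1,1,1)), (2;(1,1,1)), (2;(1,1,1)), (2;(1,1,1)), (2;(1,1,1,1)), (2;(1,1,2)), (4;()), (4;(1)), (4;(1)), (4;(1))]


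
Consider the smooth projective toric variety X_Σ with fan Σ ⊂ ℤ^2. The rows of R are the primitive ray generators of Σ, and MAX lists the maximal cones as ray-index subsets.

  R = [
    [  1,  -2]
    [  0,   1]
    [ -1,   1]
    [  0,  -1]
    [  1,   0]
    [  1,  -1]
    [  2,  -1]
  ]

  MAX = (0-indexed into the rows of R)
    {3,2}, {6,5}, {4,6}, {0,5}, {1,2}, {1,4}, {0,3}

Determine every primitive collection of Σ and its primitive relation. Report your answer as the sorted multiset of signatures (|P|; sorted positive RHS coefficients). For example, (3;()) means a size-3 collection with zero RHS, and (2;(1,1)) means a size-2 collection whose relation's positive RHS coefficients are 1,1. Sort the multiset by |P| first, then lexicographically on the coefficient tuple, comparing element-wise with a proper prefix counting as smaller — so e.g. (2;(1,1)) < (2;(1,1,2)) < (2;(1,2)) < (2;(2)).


|primitive collections| = 14. Relations:

  • {1,3}:  v_{1} + v_{3} = 0 — sig = (2;())
  • {2,5}:  v_{2} + v_{5} = 0 — sig = (2;())
  • {0,1}:  v_{0} + v_{1} = v_{5} — sig = (2;(1))
  • {0,2}:  v_{0} + v_{2} = v_{3} — sig = (2;(1))
  • {1,5}:  v_{1} + v_{5} = v_{4} — sig = (2;(1))
  • {2,4}:  v_{2} + v_{4} = v_{1} — sig = (2;(1))
  • {2,6}:  v_{2} + v_{6} = v_{4} — sig = (2;(1))
  • {3,4}:  v_{3} + v_{4} = v_{5} — sig = (2;(1))
  • {3,5}:  v_{3} + v_{5} = v_{0} — sig = (2;(1))
  • {4,5}:  v_{4} + v_{5} = v_{6} — sig = (2;(1))
  • {0,4}:  v_{0} + v_{4} = 2·v_{5} — sig = (2;(2))
  • {1,6}:  v_{1} + v_{6} = 2·v_{4} — sig = (2;(2))
  • {3,6}:  v_{3} + v_{6} = 2·v_{5} — sig = (2;(2))
  • {0,6}:  v_{0} + v_{6} = 3·v_{5} — sig = (2;(3))

Sorted signature multiset PRS(X):
{ (2;()) ×2,  (2;(1)) ×8,  (2;(2)) ×3,  (2;(3)) }


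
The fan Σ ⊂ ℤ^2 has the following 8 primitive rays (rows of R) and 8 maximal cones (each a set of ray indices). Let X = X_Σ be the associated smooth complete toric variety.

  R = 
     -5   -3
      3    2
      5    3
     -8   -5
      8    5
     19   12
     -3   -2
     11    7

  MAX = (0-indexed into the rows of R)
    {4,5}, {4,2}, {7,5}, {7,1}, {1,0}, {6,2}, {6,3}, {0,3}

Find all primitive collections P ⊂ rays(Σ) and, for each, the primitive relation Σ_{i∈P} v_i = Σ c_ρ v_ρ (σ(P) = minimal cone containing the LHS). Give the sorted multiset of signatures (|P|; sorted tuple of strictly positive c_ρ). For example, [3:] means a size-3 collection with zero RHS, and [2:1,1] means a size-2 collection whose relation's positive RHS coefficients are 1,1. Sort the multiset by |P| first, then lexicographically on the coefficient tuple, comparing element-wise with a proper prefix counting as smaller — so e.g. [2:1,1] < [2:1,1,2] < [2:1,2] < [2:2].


|primitive collections| = 20. Relations:

  P={0,2}:  v_{0} + v_{2} = 0  so sig = [2:]
  P={1,6}:  v_{1} + v_{6} = 0  so sig = [2:]
  P={3,4}:  v_{3} + v_{4} = 0  so sig = [2:]
  P={0,4}:  v_{0} + v_{4} = v_{1}  so sig = [2:1]
  P={0,6}:  v_{0} + v_{6} = v_{3}  so sig = [2:1]
  P={1,2}:  v_{1} + v_{2} = v_{4}  so sig = [2:1]
  P={1,3}:  v_{1} + v_{3} = v_{0}  so sig = [2:1]
  P={1,4}:  v_{1} + v_{4} = v_{7}  so sig = [2:1]
  P={2,3}:  v_{2} + v_{3} = v_{6}  so sig = [2:1]
  P={3,5}:  v_{3} + v_{5} = v_{7}  so sig = [2:1]
  P={3,7}:  v_{3} + v_{7} = v_{1}  so sig = [2:1]
  P={4,6}:  v_{4} + v_{6} = v_{2}  so sig = [2:1]
  P={4,7}:  v_{4} + v_{7} = v_{5}  so sig = [2:1]
  P={6,7}:  v_{6} + v_{7} = v_{4}  so sig = [2:1]
  P={0,5}:  v_{0} + v_{5} = v_{1} + v_{7}  so sig = [2:1,1]
  P={0,7}:  v_{0} + v_{7} = 2·v_{1}  so sig = [2:2]
  P={1,5}:  v_{1} + v_{5} = 2·v_{7}  so sig = [2:2]
  P={2,7}:  v_{2} + v_{7} = 2·v_{4}  so sig = [2:2]
  P={5,6}:  v_{5} + v_{6} = 2·v_{4}  so sig = [2:2]
  P={2,5}:  v_{2} + v_{5} = 3·v_{4}  so sig = [2:3]

Sorted signature multiset PRS(X):
    |P|=2: 20 collections, coeffs (), (), (), (1), (1), (1), (1), (1), (1), (1), (1), (1), (1), (1), (1,1), (2), (2), (2), (2), (3)


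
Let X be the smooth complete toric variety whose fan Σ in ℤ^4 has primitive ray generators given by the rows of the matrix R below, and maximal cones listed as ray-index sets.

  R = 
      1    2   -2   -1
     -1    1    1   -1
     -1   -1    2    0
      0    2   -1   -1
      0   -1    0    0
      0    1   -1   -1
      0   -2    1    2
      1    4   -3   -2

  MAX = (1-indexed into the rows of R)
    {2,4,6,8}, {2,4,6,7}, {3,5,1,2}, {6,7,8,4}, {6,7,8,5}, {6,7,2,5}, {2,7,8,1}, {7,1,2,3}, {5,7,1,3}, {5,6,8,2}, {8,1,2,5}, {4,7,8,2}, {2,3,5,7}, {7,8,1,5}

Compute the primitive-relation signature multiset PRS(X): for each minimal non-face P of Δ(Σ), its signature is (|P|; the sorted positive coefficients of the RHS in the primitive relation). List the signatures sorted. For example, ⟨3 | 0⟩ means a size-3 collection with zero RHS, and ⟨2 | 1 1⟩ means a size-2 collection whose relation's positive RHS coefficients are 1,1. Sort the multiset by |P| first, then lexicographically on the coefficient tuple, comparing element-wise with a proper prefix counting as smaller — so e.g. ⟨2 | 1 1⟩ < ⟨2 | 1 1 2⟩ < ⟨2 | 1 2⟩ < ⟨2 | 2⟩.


Σ has 9 primitive collections:

  P={1,4}:  v_{1} + v_{4} = v_{8} ; sig = ⟨2 | 1⟩
  P={3,4}:  v_{3} + v_{4} = v_{2} ; sig = ⟨2 | 1⟩
  P={4,5}:  v_{4} + v_{5} = v_{6} ; sig = ⟨2 | 1⟩
  P={1,6}:  v_{1} + v_{6} = v_{5} + v_{8} ; sig = ⟨2 | 1 1⟩
  P={3,6}:  v_{3} + v_{6} = v_{2} + v_{5} ; sig = ⟨2 | 1 1⟩
  P={3,8}:  v_{3} + v_{8} = v_{1} + v_{2} ; sig = ⟨2 | 1 1⟩
  P={1,2,5,7}:  v_{1} + v_{2} + v_{5} + v_{7} = 0 ; sig = ⟨4 | 0⟩
  P={2,5,7,8}:  v_{2} + v_{5} + v_{7} + v_{8} = v_{4} ; sig = ⟨4 | 1⟩
  P={2,6,7,8}:  v_{2} + v_{6} + v_{7} + v_{8} = 2·v_{4} ; sig = ⟨4 | 2⟩

so the primitive-relation signature multiset is
    ⟨2 | 1⟩
    ⟨2 | 1⟩
    ⟨2 | 1⟩
    ⟨2 | 1 1⟩
    ⟨2 | 1 1⟩
    ⟨2 | 1 1⟩
    ⟨4 | 0⟩
    ⟨4 | 1⟩
    ⟨4 | 2⟩


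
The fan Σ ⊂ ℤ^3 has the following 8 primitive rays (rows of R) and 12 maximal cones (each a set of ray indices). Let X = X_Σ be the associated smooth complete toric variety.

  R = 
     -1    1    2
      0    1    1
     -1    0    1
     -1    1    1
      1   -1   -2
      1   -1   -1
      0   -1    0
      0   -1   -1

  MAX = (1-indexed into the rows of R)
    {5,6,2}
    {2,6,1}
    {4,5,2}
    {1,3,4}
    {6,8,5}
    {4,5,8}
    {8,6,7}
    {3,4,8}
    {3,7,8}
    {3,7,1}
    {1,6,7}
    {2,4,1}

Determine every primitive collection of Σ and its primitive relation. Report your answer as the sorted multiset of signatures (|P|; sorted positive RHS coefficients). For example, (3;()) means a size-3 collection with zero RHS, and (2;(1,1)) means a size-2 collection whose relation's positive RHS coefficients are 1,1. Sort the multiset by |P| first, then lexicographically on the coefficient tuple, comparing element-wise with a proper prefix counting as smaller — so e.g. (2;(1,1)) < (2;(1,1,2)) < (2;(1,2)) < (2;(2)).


The 10 primitive collections of Σ (r=8, n=3):

  P = {1,5}:  v_{1} + v_{5} = 0  ⟹  sig = (2;())
  P = {2,8}:  v_{2} + v_{8} = 0  ⟹  sig = (2;())
  P = {4,6}:  v_{4} + v_{6} = 0  ⟹  sig = (2;())
  P = {1,8}:  v_{1} + v_{8} = v_{3}  ⟹  sig = (2;(1))
  P = {2,3}:  v_{2} + v_{3} = v_{1}  ⟹  sig = (2;(1))
  P = {3,5}:  v_{3} + v_{5} = v_{8}  ⟹  sig = (2;(1))
  P = {3,6}:  v_{3} + v_{6} = v_{7}  ⟹  sig = (2;(1))
  P = {4,7}:  v_{4} + v_{7} = v_{3}  ⟹  sig = (2;(1))
  P = {2,7}:  v_{2} + v_{7} = v_{1} + v_{6}  ⟹  sig = (2;(1,1))
  P = {5,7}:  v_{5} + v_{7} = v_{6} + v_{8}  ⟹  sig = (2;(1,1))

Signatures (|P|; sorted positive RHS coefficients), sorted:
    |P|=2: 10 collections, coeffs (), (), (), (1), (1), (1), (1), (1), (1,1), (1,1)


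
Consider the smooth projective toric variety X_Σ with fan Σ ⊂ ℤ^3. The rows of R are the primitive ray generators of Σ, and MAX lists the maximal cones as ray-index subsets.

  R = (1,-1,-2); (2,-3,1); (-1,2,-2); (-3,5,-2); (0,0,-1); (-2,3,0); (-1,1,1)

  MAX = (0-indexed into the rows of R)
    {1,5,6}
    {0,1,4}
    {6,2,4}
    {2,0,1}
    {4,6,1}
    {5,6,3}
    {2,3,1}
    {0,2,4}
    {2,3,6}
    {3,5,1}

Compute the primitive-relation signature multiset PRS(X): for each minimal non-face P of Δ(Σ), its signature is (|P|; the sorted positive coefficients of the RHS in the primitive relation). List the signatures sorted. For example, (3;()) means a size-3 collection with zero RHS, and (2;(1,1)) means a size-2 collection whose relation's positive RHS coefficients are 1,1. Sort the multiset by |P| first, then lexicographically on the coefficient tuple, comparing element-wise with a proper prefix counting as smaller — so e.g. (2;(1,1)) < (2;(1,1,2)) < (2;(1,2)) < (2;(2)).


9 collections generate NE(X_Σ); each relation:

  P={0,5}:  v_{0} + v_{5} = v_{2}  →  sig = (2;(1))
  P={0,6}:  v_{0} + v_{6} = v_{4}  →  sig = (2;(1))
  P={2,5}:  v_{2} + v_{5} = v_{3}  →  sig = (2;(1))
  P={4,5}:  v_{4} + v_{5} = v_{2} + v_{6}  →  sig = (2;(1,1))
  P={3,4}:  v_{3} + v_{4} = 2·v_{2} + v_{6}  →  sig = (2;(1,2))
  P={0,3}:  v_{0} + v_{3} = 2·v_{2}  →  sig = (2;(2))
  P={1,2,6}:  v_{1} + v_{2} + v_{6} = 0  →  sig = (3;())
  P={1,2,4}:  v_{1} + v_{2} + v_{4} = v_{0}  →  sig = (3;(1))
  P={1,3,6}:  v_{1} + v_{3} + v_{6} = v_{5}  →  sig = (3;(1))

Signatures (|P|; sorted positive RHS coefficients), sorted:
[(2;(1)), (2;(1)), (2;(1)), (2;(1,1)), (2;(1,2)), (2;(2)), (3;()), (3;(1)), (3;(1))]


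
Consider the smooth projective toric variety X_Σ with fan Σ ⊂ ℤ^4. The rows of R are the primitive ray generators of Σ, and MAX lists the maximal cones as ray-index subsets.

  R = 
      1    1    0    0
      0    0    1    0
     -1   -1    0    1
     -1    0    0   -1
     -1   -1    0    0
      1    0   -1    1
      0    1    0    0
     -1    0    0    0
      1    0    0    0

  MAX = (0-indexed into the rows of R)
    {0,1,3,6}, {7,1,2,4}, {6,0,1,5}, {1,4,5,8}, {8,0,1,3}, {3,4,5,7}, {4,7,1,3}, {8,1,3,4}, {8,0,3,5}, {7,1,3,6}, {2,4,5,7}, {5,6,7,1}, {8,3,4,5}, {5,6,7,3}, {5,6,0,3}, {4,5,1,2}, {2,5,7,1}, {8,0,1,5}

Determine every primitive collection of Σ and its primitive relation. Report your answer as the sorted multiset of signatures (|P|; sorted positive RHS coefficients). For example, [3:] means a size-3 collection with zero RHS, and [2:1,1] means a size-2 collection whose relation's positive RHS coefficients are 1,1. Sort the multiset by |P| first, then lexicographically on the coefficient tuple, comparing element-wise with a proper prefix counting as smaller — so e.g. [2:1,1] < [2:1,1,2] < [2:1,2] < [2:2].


11 collections generate NE(X_Σ); each relation:

  • {0,4}:  v_{0} + v_{4} = 0  ⇒ sig = [2:]
  • {7,8}:  v_{7} + v_{8} = 0  ⇒ sig = [2:]
  • {0,7}:  v_{0} + v_{7} = v_{6}  ⇒ sig = [2:1]
  • {4,6}:  v_{4} + v_{6} = v_{7}  ⇒ sig = [2:1]
  • {6,8}:  v_{6} + v_{8} = v_{0}  ⇒ sig = [2:1]
  • {2,3}:  v_{2} + v_{3} = v_{4} + v_{7}  ⇒ sig = [2:1,1]
  • {0,2}:  v_{0} + v_{2} = v_{1} + v_{5} + v_{7}  ⇒ sig = [2:1,1,1]
  • {2,8}:  v_{2} + v_{8} = v_{1} + v_{4} + v_{5}  ⇒ sig = [2:1,1,1]
  • {2,6}:  v_{2} + v_{6} = v_{1} + v_{5} + 2·v_{7}  ⇒ sig = [2:1,1,2]
  • {1,3,5}:  v_{1} + v_{3} + v_{5} = 0  ⇒ sig = [3:]
  • {1,4,5,7}:  v_{1} + v_{4} + v_{5} + v_{7} = v_{2}  ⇒ sig = [4:1]

so the primitive-relation signature multiset is
    |P|=2: 9 collections, coeffs (), (), (1), (1), (1), (1,1), (1,1,1), (1,1,1), (1,1,2)
    |P|=3: 1 collection, coeffs ()
    |P|=4: 1 collection, coeffs (1)
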